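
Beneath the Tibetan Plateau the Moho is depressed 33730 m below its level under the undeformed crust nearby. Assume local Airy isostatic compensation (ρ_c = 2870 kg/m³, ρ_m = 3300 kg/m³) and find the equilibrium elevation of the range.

5050 m

Isostatic balance requires: ρ_c h = (ρ_m − ρ_c) r.
h = r (ρ_m − ρ_c) / ρ_c = 33730 m × (3300 − 2870) / 2870 = 5050 m.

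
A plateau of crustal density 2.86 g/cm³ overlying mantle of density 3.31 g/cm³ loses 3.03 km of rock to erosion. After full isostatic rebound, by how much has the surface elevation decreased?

Rebound u = e ρ_c/ρ_m = 3.03 km × 2.86/3.31 = 2.618 km.
Net surface drop = e − u = 3.03 km − 2.618 km = e (ρ_m − ρ_c)/ρ_m = 0.412 km.

0.412 km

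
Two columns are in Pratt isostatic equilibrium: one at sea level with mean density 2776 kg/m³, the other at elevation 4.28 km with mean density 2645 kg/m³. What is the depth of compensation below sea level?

ρ_ref D = ρ (D + h) → D (ρ_ref − ρ) = ρ h.
D = ρ h/(ρ_ref − ρ) = 2645 × 4.28 km/(2776 − 2645) = 86.4 km.

86.4 km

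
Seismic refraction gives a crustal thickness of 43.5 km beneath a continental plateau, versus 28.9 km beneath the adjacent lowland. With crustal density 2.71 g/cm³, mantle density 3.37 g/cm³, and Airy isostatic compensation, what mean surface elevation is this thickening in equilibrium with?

Excess crust Δ = 43.5 km − 28.9 km = 14.6 km, split between elevation h and root r with h + r = Δ.
Airy balance ρ_c h = (ρ_m − ρ_c) r gives r = h ρ_c/(ρ_m − ρ_c), so h (1 + ρ_c/(ρ_m − ρ_c)) = Δ, i.e. h = Δ (ρ_m − ρ_c)/ρ_m.
h = 14.6 km × 0.66/3.37 = 2.86 km.

2.86 km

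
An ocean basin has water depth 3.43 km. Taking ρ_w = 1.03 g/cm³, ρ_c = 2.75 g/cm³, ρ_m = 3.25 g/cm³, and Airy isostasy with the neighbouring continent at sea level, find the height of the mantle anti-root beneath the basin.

11.8 km

Isostatic balance requires: replacing crust with seawater at the top is compensated by replacing crust with mantle at the base: d (ρ_c − ρ_w) = a (ρ_m − ρ_c).
a = d (ρ_c − ρ_w)/(ρ_m − ρ_c) = 3.43 km × 1.72/0.5 = 11.8 km.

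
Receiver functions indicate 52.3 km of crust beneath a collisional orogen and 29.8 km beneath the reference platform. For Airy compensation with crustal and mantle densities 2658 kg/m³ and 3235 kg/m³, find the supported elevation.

4.01 km

Excess crust Δ = 52.3 km − 29.8 km = 22.5 km, split between elevation h and root r with h + r = Δ.
Airy balance ρ_c h = (ρ_m − ρ_c) r gives r = h ρ_c/(ρ_m − ρ_c), so h (1 + ρ_c/(ρ_m − ρ_c)) = Δ, i.e. h = Δ (ρ_m − ρ_c)/ρ_m.
h = 22.5 km × 577/3235 = 4.01 km.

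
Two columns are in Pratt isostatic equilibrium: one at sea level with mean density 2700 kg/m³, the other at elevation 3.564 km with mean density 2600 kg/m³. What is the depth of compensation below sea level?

92.7 km

ρ_ref D = ρ (D + h) → D (ρ_ref − ρ) = ρ h.
D = ρ h/(ρ_ref − ρ) = 2600 × 3.564 km/(2700 − 2600) = 92.7 km.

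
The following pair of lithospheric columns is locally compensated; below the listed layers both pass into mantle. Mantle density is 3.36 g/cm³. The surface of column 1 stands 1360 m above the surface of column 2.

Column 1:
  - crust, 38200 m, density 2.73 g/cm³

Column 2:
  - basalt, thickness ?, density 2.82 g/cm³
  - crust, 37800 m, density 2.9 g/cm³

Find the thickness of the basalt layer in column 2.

3900 m

Take the compensation level at the base of the deeper column (depth z_c below the surface of column 1) and equate Σ ρ_i t_i down to z_c; mantle fills any gap and the z_c terms cancel.
Column 1: 38200×2.73 + (z_c − 38200)×3.36
Column 2: 1360×0 + x×2.82 + 37800×2.9 + (z_c − 1360 − 37800 − x)×3.36
The z_c×3.36 term appears on both sides and cancels. Collect the known terms of each column as K = Σ(ρt)_known − 3.36 × (depth of known layers): K_1 = 104286 − 3.36×38200 = −24066; K_2 = 109620 − 3.36×(1360 + 37800) = −21957.6.
Balance: K_1 = K_2 − x×(3.36 − 2.82), so x = (K_2 − K_1)/(3.36 − 2.82) = 2108.4/0.54 = 3900 m.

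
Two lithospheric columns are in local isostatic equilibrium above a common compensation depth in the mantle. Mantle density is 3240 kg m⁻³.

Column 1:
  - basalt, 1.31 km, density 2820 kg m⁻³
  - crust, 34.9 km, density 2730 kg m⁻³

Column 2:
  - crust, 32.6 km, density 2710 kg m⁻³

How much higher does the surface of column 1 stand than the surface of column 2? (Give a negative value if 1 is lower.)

For any compensation level in the mantle, the mantle terms cancel and isostasy reduces to e = (Σt_1 − Σt_2) − (Σ(ρt)_1 − Σ(ρt)_2) / ρ_m.
Σt_1 = 36.21 km; Σt_2 = 32.6 km; Σ(ρt)_1 = 98971.2; Σ(ρt)_2 = 88346 (in km·kg m⁻³).
e = (36.21 − 32.6) − (98971.2 − 88346) / 3240 = 0.331 km.

0.331 km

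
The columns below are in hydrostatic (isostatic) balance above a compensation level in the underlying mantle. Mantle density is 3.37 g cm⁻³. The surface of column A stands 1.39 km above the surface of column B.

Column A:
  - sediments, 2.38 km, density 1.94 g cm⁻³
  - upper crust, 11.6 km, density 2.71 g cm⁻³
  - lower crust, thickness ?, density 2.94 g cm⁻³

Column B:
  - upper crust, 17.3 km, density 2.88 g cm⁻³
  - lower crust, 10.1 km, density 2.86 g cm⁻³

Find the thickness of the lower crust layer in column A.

Take the compensation level at the base of the deeper column (depth z_c below the surface of column A) and equate Σ ρ_i t_i down to z_c; mantle fills any gap and the z_c terms cancel.
Column A: 2.38×1.94 + 11.6×2.71 + x×2.94 + (z_c − 13.98 − x)×3.37
Column B: 1.39×0 + 17.3×2.88 + 10.1×2.86 + (z_c − 1.39 − 27.4)×3.37
The z_c×3.37 term appears on both sides and cancels. Collect the known terms of each column as K = Σ(ρt)_known − 3.37 × (depth of known layers): K_A = 36.0532 − 3.37×13.98 = −11.0594; K_B = 78.71 − 3.37×(1.39 + 27.4) = −18.3123.
Balance: K_A − x×(3.37 − 2.94) = K_B, so x = (K_A − K_B)/(3.37 − 2.94) = 7.2529/0.43 = 16.9 km.

16.9 km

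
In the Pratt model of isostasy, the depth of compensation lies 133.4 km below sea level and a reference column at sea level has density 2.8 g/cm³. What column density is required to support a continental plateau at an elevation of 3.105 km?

2.74 g/cm³

Pratt balance: ρ_ref D = ρ (D + h).
ρ = ρ_ref D/(D + h) = 2.8 × 133.4 km/(133.4 km + 3.105 km) = 2.74 g/cm³.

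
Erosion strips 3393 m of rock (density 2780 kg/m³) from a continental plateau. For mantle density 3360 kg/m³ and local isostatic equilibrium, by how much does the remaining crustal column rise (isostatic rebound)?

2810 m

Unloading: uplift u = e ρ_c/ρ_m = 3393 m × 2780/3360 = 2810 m.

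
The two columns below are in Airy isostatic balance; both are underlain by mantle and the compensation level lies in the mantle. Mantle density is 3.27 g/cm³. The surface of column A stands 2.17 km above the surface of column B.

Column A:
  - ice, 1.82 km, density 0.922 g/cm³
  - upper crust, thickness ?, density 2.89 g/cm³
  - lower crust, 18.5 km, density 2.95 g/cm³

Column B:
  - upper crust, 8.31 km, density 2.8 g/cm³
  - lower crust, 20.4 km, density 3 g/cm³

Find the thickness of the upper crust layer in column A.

Take the compensation level at the base of the deeper column (depth z_c below the surface of column A) and equate Σ ρ_i t_i down to z_c; mantle fills any gap and the z_c terms cancel.
Column A: 1.82×0.922 + x×2.89 + 18.5×2.95 + (z_c − 20.32 − x)×3.27
Column B: 2.17×0 + 8.31×2.8 + 20.4×3 + (z_c − 2.17 − 28.71)×3.27
The z_c×3.27 term appears on both sides and cancels. Collect the known terms of each column as K = Σ(ρt)_known − 3.27 × (depth of known layers): K_A = 56.25304 − 3.27×20.32 = −10.19336; K_B = 84.468 − 3.27×(2.17 + 28.71) = −16.5096.
Balance: K_A − x×(3.27 − 2.89) = K_B, so x = (K_A − K_B)/(3.27 − 2.89) = 6.31624/0.38 = 16.6 km.

16.6 km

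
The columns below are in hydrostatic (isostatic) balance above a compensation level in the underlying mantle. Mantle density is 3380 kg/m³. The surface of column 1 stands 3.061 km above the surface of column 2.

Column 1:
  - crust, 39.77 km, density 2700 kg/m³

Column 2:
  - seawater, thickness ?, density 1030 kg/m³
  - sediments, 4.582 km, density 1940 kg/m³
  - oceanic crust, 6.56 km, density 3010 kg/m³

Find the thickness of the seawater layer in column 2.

Take the compensation level at the base of the deeper column (depth z_c below the surface of column 1) and equate Σ ρ_i t_i down to z_c; mantle fills any gap and the z_c terms cancel.
Column 1: 39.77×2700 + (z_c − 39.77)×3380
Column 2: 3.061×0 + x×1030 + 4.582×1940 + 6.56×3010 + (z_c − 3.061 − 11.142 − x)×3380
The z_c×3380 term appears on both sides and cancels. Collect the known terms of each column as K = Σ(ρt)_known − 3380 × (depth of known layers): K_1 = 107379 − 3380×39.77 = −27043.6; K_2 = 28634.68 − 3380×(3.061 + 11.142) = −19371.46.
Balance: K_1 = K_2 − x×(3380 − 1030), so x = (K_2 − K_1)/(3380 − 1030) = 7672.14/2350 = 3.26 km.

3.26 km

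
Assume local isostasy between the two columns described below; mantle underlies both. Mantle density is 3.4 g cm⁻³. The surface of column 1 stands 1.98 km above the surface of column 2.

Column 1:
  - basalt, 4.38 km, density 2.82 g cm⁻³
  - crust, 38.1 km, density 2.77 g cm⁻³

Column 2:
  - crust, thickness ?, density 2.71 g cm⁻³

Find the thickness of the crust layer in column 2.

Take the compensation level at the base of the deeper column (depth z_c below the surface of column 1) and equate Σ ρ_i t_i down to z_c; mantle fills any gap and the z_c terms cancel.
Column 1: 4.38×2.82 + 38.1×2.77 + (z_c − 42.48)×3.4
Column 2: 1.98×0 + x×2.71 + (z_c − 1.98 − 0 − x)×3.4
The z_c×3.4 term appears on both sides and cancels. Collect the known terms of each column as K = Σ(ρt)_known − 3.4 × (depth of known layers): K_1 = 117.8886 − 3.4×42.48 = −26.5434; K_2 = 0 − 3.4×(1.98 + 0) = −6.732.
Balance: K_1 = K_2 − x×(3.4 − 2.71), so x = (K_2 − K_1)/(3.4 − 2.71) = 19.8114/0.69 = 28.7 km.

28.7 km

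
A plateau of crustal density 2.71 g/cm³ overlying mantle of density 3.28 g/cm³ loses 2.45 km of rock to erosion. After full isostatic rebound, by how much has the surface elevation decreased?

Rebound u = e ρ_c/ρ_m = 2.45 km × 2.71/3.28 = 2.024 km.
Net surface drop = e − u = 2.45 km − 2.024 km = e (ρ_m − ρ_c)/ρ_m = 0.426 km.

0.426 km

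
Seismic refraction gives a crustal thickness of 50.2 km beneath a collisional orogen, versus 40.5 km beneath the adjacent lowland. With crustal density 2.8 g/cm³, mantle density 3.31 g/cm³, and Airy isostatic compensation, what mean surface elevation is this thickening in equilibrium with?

Excess crust Δ = 50.2 km − 40.5 km = 9.7 km, split between elevation h and root r with h + r = Δ.
Airy balance ρ_c h = (ρ_m − ρ_c) r gives r = h ρ_c/(ρ_m − ρ_c), so h (1 + ρ_c/(ρ_m − ρ_c)) = Δ, i.e. h = Δ (ρ_m − ρ_c)/ρ_m.
h = 9.7 km × 0.51/3.31 = 1.49 km.

1.49 km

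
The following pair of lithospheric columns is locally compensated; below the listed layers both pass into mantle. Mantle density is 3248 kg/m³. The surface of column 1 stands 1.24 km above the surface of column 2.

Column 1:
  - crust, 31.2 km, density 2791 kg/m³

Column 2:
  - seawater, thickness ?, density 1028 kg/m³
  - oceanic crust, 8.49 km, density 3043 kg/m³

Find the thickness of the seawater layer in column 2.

3.82 km

Take the compensation level at the base of the deeper column (depth z_c below the surface of column 1) and equate Σ ρ_i t_i down to z_c; mantle fills any gap and the z_c terms cancel.
Column 1: 31.2×2791 + (z_c − 31.2)×3248
Column 2: 1.24×0 + x×1028 + 8.49×3043 + (z_c − 1.24 − 8.49 − x)×3248
The z_c×3248 term appears on both sides and cancels. Collect the known terms of each column as K = Σ(ρt)_known − 3248 × (depth of known layers): K_1 = 87079.2 − 3248×31.2 = −14258.4; K_2 = 25835.07 − 3248×(1.24 + 8.49) = −5767.97.
Balance: K_1 = K_2 − x×(3248 − 1028), so x = (K_2 − K_1)/(3248 − 1028) = 8490.43/2220 = 3.82 km.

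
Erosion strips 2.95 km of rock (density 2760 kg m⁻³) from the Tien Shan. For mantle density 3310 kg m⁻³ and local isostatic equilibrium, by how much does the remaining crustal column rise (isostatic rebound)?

2.46 km

Unloading: uplift u = e ρ_c/ρ_m = 2.95 km × 2760/3310 = 2.46 km.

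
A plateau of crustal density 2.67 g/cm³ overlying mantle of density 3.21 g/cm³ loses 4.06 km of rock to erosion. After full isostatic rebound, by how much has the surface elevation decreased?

0.683 km

Rebound u = e ρ_c/ρ_m = 4.06 km × 2.67/3.21 = 3.377 km.
Net surface drop = e − u = 4.06 km − 3.377 km = e (ρ_m − ρ_c)/ρ_m = 0.683 km.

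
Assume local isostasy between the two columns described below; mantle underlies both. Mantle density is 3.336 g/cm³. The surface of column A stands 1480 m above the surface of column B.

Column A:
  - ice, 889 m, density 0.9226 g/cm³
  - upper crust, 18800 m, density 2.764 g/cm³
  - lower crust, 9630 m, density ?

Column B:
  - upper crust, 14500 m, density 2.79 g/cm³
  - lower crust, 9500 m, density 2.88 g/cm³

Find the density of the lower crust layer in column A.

2.89 g/cm³

Take the compensation level at the base of the deeper column (depth z_c below the surface of column A) and equate Σ ρ_i t_i down to z_c; mantle fills any gap and the z_c terms cancel.
Column A: 889×0.9226 + 18800×2.764 + 9630×ρ + (z_c − 29319)×3.336
Column B: 1480×0 + 14500×2.79 + 9500×2.88 + (z_c − 1480 − 24000)×3.336
The z_c×3.336 term appears on both sides and cancels. Collect the known terms of each column as K = Σ(ρt)_known − 3.336 × (depth of known layers): K_A = 52783.3914 − 3.336×29319 = −45024.7926; K_B = 67815 − 3.336×(1480 + 24000) = −17186.28.
Balance: K_A + 9630×ρ = K_B, so ρ = (K_B − K_A)/9630 = 27838.5/9630 = 2.89 g/cm³.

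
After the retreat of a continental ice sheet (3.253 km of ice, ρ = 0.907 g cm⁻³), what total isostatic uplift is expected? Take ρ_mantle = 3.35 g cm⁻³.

0.881 km

Removing the load lets mantle flow back in; uplift u satisfies ρ_ice t = ρ_m u.
u = t ρ_ice/ρ_m = 3.253 km × 0.907/3.35 = 0.881 km.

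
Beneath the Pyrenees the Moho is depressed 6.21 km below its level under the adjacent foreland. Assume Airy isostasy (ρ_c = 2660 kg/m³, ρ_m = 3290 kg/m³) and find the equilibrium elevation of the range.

1.47 km

Balancing pressure at the compensation depth: ρ_c h = (ρ_m − ρ_c) r.
h = r (ρ_m − ρ_c) / ρ_c = 6.21 km × (3290 − 2660) / 2660 = 1.47 km.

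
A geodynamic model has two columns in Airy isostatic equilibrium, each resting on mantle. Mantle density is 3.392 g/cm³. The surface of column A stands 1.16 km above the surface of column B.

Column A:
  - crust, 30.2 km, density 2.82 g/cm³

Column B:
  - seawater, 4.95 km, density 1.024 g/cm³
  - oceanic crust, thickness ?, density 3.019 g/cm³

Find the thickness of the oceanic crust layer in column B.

4.34 km

Take the compensation level at the base of the deeper column (depth z_c below the surface of column A) and equate Σ ρ_i t_i down to z_c; mantle fills any gap and the z_c terms cancel.
Column A: 30.2×2.82 + (z_c − 30.2)×3.392
Column B: 1.16×0 + 4.95×1.024 + x×3.019 + (z_c − 1.16 − 4.95 − x)×3.392
The z_c×3.392 term appears on both sides and cancels. Collect the known terms of each column as K = Σ(ρt)_known − 3.392 × (depth of known layers): K_A = 85.164 − 3.392×30.2 = −17.2744; K_B = 5.0688 − 3.392×(1.16 + 4.95) = −15.65632.
Balance: K_A = K_B − x×(3.392 − 3.019), so x = (K_B − K_A)/(3.392 − 3.019) = 1.61808/0.373 = 4.34 km.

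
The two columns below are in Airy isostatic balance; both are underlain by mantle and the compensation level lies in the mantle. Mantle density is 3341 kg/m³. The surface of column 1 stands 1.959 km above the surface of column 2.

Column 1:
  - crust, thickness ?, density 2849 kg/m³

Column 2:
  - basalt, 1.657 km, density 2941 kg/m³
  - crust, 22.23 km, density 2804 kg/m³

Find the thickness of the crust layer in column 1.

Take the compensation level at the base of the deeper column (depth z_c below the surface of column 1) and equate Σ ρ_i t_i down to z_c; mantle fills any gap and the z_c terms cancel.
Column 1: x×2849 + (z_c − 0 − x)×3341
Column 2: 1.959×0 + 1.657×2941 + 22.23×2804 + (z_c − 1.959 − 23.887)×3341
The z_c×3341 term appears on both sides and cancels. Collect the known terms of each column as K = Σ(ρt)_known − 3341 × (depth of known layers): K_1 = 0 − 3341×0 = 0; K_2 = 67206.157 − 3341×(1.959 + 23.887) = −19145.329.
Balance: K_1 − x×(3341 − 2849) = K_2, so x = (K_1 − K_2)/(3341 − 2849) = 19145.3/492 = 38.9 km.

38.9 km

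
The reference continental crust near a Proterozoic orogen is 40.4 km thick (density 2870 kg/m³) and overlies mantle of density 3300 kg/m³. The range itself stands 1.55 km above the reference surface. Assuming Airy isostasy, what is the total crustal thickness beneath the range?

52.3 km

Root depth r = h ρ_c / (ρ_m − ρ_c) = 1.55 km × 2870 / 430 = 10.35 km.
Total thickness = T + h + r = 40.4 km + 1.55 km + 10.35 km = 52.3 km.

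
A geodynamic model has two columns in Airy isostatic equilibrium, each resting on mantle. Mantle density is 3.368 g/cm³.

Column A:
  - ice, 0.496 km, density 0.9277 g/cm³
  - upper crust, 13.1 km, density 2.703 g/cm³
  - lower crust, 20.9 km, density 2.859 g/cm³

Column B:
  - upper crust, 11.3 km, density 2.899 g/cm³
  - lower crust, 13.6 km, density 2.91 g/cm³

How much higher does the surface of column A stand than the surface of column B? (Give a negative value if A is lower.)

2.68 km

For any compensation level in the mantle, the mantle terms cancel and isostasy reduces to e = (Σt_A − Σt_B) − (Σ(ρt)_A − Σ(ρt)_B) / ρ_m.
Σt_A = 34.496 km; Σt_B = 24.9 km; Σ(ρt)_A = 95.6225392; Σ(ρt)_B = 72.3347 (in km·g/cm³).
e = (34.496 − 24.9) − (95.6225392 − 72.3347) / 3.368 = 2.68 km.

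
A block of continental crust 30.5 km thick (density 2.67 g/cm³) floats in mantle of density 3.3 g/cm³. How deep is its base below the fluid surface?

24.7 km

Draft d = t ρ_obj/ρ_fluid = 30.5 km × 2.67/3.3 = 24.7 km.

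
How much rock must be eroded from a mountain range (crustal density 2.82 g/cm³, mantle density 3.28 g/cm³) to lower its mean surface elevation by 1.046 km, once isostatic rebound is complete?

Net drop Δ = e − u = e − e ρ_c/ρ_m = e (ρ_m − ρ_c)/ρ_m.
e = Δ ρ_m/(ρ_m − ρ_c) = 1.046 km × 3.28/0.46 = 7.46 km.

7.46 km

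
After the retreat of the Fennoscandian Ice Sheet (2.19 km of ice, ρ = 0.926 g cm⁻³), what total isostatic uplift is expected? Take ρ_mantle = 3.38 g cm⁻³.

0.6 km

Removing the load lets mantle flow back in; uplift u satisfies ρ_ice t = ρ_m u.
u = t ρ_ice/ρ_m = 2.19 km × 0.926/3.38 = 0.6 km.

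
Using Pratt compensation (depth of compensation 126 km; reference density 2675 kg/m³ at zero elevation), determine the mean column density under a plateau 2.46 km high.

Pratt balance: ρ_ref D = ρ (D + h).
ρ = ρ_ref D/(D + h) = 2675 × 126 km/(126 km + 2.46 km) = 2620 kg/m³.

2620 kg/m³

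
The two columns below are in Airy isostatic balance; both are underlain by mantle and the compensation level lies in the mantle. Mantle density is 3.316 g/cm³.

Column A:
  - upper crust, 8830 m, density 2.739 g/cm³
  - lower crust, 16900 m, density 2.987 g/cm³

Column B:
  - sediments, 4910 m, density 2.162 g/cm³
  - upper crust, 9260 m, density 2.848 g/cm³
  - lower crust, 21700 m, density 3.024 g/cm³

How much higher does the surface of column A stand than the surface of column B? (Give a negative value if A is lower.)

For any compensation level in the mantle, the mantle terms cancel and isostasy reduces to e = (Σt_A − Σt_B) − (Σ(ρt)_A − Σ(ρt)_B) / ρ_m.
Σt_A = 25730 m; Σt_B = 35870 m; Σ(ρt)_A = 74665.67; Σ(ρt)_B = 102608.7 (in m·g/cm³).
e = (25730 − 35870) − (74665.67 − 102608.7) / 3.316 = −1710 m.

−1710 m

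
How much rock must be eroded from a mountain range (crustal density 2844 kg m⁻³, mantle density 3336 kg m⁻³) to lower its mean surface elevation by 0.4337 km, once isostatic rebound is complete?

2.94 km

Net drop Δ = e − u = e − e ρ_c/ρ_m = e (ρ_m − ρ_c)/ρ_m.
e = Δ ρ_m/(ρ_m − ρ_c) = 0.4337 km × 3336/492 = 2.94 km.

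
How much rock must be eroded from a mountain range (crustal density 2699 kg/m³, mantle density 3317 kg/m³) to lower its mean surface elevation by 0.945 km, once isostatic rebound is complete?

Net drop Δ = e − u = e − e ρ_c/ρ_m = e (ρ_m − ρ_c)/ρ_m.
e = Δ ρ_m/(ρ_m − ρ_c) = 0.945 km × 3317/618 = 5.07 km.

5.07 km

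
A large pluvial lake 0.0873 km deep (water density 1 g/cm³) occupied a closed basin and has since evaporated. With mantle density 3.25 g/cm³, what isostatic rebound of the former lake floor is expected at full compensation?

u = d ρ_w/ρ_m = 0.0873 km × 1/3.25 = 0.0269 km.

0.0269 km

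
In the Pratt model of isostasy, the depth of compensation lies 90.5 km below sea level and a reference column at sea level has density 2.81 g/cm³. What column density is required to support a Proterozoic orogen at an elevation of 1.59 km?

2.76 g/cm³

Pratt balance: ρ_ref D = ρ (D + h).
ρ = ρ_ref D/(D + h) = 2.81 × 90.5 km/(90.5 km + 1.59 km) = 2.76 g/cm³.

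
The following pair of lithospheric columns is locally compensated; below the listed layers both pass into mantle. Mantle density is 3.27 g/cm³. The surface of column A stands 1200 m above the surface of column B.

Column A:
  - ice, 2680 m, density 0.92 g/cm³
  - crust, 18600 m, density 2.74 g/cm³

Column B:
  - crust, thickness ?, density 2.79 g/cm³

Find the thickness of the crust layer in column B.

25500 m

Take the compensation level at the base of the deeper column (depth z_c below the surface of column A) and equate Σ ρ_i t_i down to z_c; mantle fills any gap and the z_c terms cancel.
Column A: 2680×0.92 + 18600×2.74 + (z_c − 21280)×3.27
Column B: 1200×0 + x×2.79 + (z_c − 1200 − 0 − x)×3.27
The z_c×3.27 term appears on both sides and cancels. Collect the known terms of each column as K = Σ(ρt)_known − 3.27 × (depth of known layers): K_A = 53429.6 − 3.27×21280 = −16156; K_B = 0 − 3.27×(1200 + 0) = −3924.
Balance: K_A = K_B − x×(3.27 − 2.79), so x = (K_B − K_A)/(3.27 − 2.79) = 12232/0.48 = 25500 m.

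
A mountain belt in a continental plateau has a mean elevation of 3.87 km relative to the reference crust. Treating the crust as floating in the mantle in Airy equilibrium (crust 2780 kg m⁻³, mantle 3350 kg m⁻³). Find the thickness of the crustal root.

In Airy isostatic equilibrium: the weight of the topography is balanced by the buoyancy of the root, ρ_c h = (ρ_m − ρ_c) r.
r = h · ρ_c / (ρ_m − ρ_c) = 3.87 km × 2780 / (3350 − 2780) = 18.9 km.

18.9 km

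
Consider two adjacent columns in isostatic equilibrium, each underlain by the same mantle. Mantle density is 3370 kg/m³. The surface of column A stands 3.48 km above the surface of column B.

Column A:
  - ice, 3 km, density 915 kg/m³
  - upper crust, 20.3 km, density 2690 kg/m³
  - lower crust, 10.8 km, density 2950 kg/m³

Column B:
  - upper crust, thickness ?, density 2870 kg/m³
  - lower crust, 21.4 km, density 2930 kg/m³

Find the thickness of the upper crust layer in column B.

9.12 km

Take the compensation level at the base of the deeper column (depth z_c below the surface of column A) and equate Σ ρ_i t_i down to z_c; mantle fills any gap and the z_c terms cancel.
Column A: 3×915 + 20.3×2690 + 10.8×2950 + (z_c − 34.1)×3370
Column B: 3.48×0 + x×2870 + 21.4×2930 + (z_c − 3.48 − 21.4 − x)×3370
The z_c×3370 term appears on both sides and cancels. Collect the known terms of each column as K = Σ(ρt)_known − 3370 × (depth of known layers): K_A = 89212 − 3370×34.1 = −25705; K_B = 62702 − 3370×(3.48 + 21.4) = −21143.6.
Balance: K_A = K_B − x×(3370 − 2870), so x = (K_B − K_A)/(3370 − 2870) = 4561.4/500 = 9.12 km.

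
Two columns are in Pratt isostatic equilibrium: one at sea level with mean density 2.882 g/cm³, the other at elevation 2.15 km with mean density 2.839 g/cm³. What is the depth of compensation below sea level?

142 km

ρ_ref D = ρ (D + h) → D (ρ_ref − ρ) = ρ h.
D = ρ h/(ρ_ref − ρ) = 2.839 × 2.15 km/(2.882 − 2.839) = 142 km.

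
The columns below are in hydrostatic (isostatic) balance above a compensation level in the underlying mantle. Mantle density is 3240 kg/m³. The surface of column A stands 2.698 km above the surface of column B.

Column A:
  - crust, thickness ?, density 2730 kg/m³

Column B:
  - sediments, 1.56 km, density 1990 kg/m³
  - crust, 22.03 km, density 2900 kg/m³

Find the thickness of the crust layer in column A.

Take the compensation level at the base of the deeper column (depth z_c below the surface of column A) and equate Σ ρ_i t_i down to z_c; mantle fills any gap and the z_c terms cancel.
Column A: x×2730 + (z_c − 0 − x)×3240
Column B: 2.698×0 + 1.56×1990 + 22.03×2900 + (z_c − 2.698 − 23.59)×3240
The z_c×3240 term appears on both sides and cancels. Collect the known terms of each column as K = Σ(ρt)_known − 3240 × (depth of known layers): K_A = 0 − 3240×0 = 0; K_B = 66991.4 − 3240×(2.698 + 23.59) = −18181.72.
Balance: K_A − x×(3240 − 2730) = K_B, so x = (K_A − K_B)/(3240 − 2730) = 18181.7/510 = 35.7 km.

35.7 km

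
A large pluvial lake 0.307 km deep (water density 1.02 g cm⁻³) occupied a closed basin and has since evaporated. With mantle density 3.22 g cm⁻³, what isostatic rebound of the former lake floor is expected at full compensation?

0.0972 km

u = d ρ_w/ρ_m = 0.307 km × 1.02/3.22 = 0.0972 km.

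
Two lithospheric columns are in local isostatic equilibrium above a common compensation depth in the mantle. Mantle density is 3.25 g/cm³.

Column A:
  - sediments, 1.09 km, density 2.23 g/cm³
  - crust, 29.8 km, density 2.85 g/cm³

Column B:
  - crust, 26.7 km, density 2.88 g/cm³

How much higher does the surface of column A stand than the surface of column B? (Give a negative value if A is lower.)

For any compensation level in the mantle, the mantle terms cancel and isostasy reduces to e = (Σt_A − Σt_B) − (Σ(ρt)_A − Σ(ρt)_B) / ρ_m.
Σt_A = 30.89 km; Σt_B = 26.7 km; Σ(ρt)_A = 87.3607; Σ(ρt)_B = 76.896 (in km·g/cm³).
e = (30.89 − 26.7) − (87.3607 − 76.896) / 3.25 = 0.97 km.

0.97 km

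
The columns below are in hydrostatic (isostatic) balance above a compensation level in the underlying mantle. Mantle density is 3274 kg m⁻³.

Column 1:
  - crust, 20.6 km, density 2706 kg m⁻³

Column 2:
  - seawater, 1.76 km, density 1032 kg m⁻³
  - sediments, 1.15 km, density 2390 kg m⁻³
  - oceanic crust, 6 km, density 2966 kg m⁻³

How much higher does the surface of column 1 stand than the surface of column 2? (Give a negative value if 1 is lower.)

1.49 km

For any compensation level in the mantle, the mantle terms cancel and isostasy reduces to e = (Σt_1 − Σt_2) − (Σ(ρt)_1 − Σ(ρt)_2) / ρ_m.
Σt_1 = 20.6 km; Σt_2 = 8.91 km; Σ(ρt)_1 = 55743.6; Σ(ρt)_2 = 22360.82 (in km·kg m⁻³).
e = (20.6 − 8.91) − (55743.6 − 22360.82) / 3274 = 1.49 km.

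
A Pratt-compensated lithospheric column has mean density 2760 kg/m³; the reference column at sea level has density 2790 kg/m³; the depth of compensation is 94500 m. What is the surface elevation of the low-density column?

ρ_ref D = ρ (D + h) → h = D (ρ_ref − ρ)/ρ.
h = 94500 m × (2790 − 2760)/2760 = 1030 m.

1030 m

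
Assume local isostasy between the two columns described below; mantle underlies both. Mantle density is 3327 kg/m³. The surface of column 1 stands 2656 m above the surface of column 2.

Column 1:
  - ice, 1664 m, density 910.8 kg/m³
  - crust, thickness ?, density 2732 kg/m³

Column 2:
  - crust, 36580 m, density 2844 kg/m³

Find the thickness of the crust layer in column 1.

37800 m

Take the compensation level at the base of the deeper column (depth z_c below the surface of column 1) and equate Σ ρ_i t_i down to z_c; mantle fills any gap and the z_c terms cancel.
Column 1: 1664×910.8 + x×2732 + (z_c − 1664 − x)×3327
Column 2: 2656×0 + 36580×2844 + (z_c − 2656 − 36580)×3327
The z_c×3327 term appears on both sides and cancels. Collect the known terms of each column as K = Σ(ρt)_known − 3327 × (depth of known layers): K_1 = 1515571.2 − 3327×1664 = −4020556.8; K_2 = 104033520 − 3327×(2656 + 36580) = −26504652.
Balance: K_1 − x×(3327 − 2732) = K_2, so x = (K_1 − K_2)/(3327 − 2732) = 22484100/595 = 37800 m.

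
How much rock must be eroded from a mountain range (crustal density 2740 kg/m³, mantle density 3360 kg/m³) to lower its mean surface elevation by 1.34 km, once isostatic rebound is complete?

Net drop Δ = e − u = e − e ρ_c/ρ_m = e (ρ_m − ρ_c)/ρ_m.
e = Δ ρ_m/(ρ_m − ρ_c) = 1.34 km × 3360/620 = 7.26 km.

7.26 km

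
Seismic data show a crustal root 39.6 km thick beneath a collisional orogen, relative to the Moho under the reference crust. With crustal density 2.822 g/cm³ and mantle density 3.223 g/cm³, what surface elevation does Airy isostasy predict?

Equating mass per unit area of the two columns: ρ_c h = (ρ_m − ρ_c) r.
h = r (ρ_m − ρ_c) / ρ_c = 39.6 km × (3.223 − 2.822) / 2.822 = 5.63 km.

5.63 km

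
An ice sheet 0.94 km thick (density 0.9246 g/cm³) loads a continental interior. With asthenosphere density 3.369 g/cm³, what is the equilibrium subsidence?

0.258 km

Isostatic balance requires: the ice load ρ_ice t is balanced by mantle displaced below, ρ_m s.
s = t ρ_ice / ρ_m = 0.94 km × 0.9246/3.369 = 0.258 km.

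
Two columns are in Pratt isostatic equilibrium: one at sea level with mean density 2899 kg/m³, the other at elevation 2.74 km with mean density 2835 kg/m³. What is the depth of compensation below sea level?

ρ_ref D = ρ (D + h) → D (ρ_ref − ρ) = ρ h.
D = ρ h/(ρ_ref − ρ) = 2835 × 2.74 km/(2899 − 2835) = 121 km.

121 km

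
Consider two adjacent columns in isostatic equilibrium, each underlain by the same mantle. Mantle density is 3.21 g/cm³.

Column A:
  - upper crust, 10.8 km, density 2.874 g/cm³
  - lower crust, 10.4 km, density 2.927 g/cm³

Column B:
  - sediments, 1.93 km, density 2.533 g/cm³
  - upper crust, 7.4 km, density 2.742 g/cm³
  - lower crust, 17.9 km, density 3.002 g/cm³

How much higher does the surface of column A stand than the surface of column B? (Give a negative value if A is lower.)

−0.598 km

For any compensation level in the mantle, the mantle terms cancel and isostasy reduces to e = (Σt_A − Σt_B) − (Σ(ρt)_A − Σ(ρt)_B) / ρ_m.
Σt_A = 21.2 km; Σt_B = 27.23 km; Σ(ρt)_A = 61.48; Σ(ρt)_B = 78.91529 (in km·g/cm³).
e = (21.2 − 27.23) − (61.48 − 78.91529) / 3.21 = −0.598 km.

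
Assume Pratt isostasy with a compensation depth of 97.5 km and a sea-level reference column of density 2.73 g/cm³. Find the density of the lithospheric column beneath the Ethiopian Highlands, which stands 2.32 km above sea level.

2.67 g/cm³

Pratt balance: ρ_ref D = ρ (D + h).
ρ = ρ_ref D/(D + h) = 2.73 × 97.5 km/(97.5 km + 2.32 km) = 2.67 g/cm³.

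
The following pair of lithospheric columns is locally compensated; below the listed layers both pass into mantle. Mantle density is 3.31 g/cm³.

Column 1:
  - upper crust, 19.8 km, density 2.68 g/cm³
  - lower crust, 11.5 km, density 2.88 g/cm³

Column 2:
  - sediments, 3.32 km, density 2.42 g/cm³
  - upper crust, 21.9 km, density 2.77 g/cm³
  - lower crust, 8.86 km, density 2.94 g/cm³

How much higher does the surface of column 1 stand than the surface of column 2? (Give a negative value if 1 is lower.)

−0.193 km

For any compensation level in the mantle, the mantle terms cancel and isostasy reduces to e = (Σt_1 − Σt_2) − (Σ(ρt)_1 − Σ(ρt)_2) / ρ_m.
Σt_1 = 31.3 km; Σt_2 = 34.08 km; Σ(ρt)_1 = 86.184; Σ(ρt)_2 = 94.7458 (in km·g/cm³).
e = (31.3 − 34.08) − (86.184 − 94.7458) / 3.31 = −0.193 km.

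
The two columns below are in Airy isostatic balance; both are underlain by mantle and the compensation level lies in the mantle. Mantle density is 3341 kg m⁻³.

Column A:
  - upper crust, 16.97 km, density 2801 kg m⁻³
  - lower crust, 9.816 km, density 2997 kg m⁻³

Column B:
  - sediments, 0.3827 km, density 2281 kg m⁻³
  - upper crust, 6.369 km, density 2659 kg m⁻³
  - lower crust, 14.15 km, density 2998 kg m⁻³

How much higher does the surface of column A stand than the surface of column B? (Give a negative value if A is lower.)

0.879 km

For any compensation level in the mantle, the mantle terms cancel and isostasy reduces to e = (Σt_A − Σt_B) − (Σ(ρt)_A − Σ(ρt)_B) / ρ_m.
Σt_A = 26.786 km; Σt_B = 20.9017 km; Σ(ρt)_A = 76951.522; Σ(ρt)_B = 60229.8097 (in km·kg m⁻³).
e = (26.786 − 20.9017) − (76951.522 − 60229.8097) / 3341 = 0.879 km.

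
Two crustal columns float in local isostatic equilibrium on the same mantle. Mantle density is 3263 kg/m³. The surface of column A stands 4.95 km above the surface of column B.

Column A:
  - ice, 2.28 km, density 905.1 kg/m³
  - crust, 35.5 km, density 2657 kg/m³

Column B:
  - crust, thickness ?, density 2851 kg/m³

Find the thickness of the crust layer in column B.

26.1 km

Take the compensation level at the base of the deeper column (depth z_c below the surface of column A) and equate Σ ρ_i t_i down to z_c; mantle fills any gap and the z_c terms cancel.
Column A: 2.28×905.1 + 35.5×2657 + (z_c − 37.78)×3263
Column B: 4.95×0 + x×2851 + (z_c − 4.95 − 0 − x)×3263
The z_c×3263 term appears on both sides and cancels. Collect the known terms of each column as K = Σ(ρt)_known − 3263 × (depth of known layers): K_A = 96387.128 − 3263×37.78 = −26889.012; K_B = 0 − 3263×(4.95 + 0) = −16151.85.
Balance: K_A = K_B − x×(3263 − 2851), so x = (K_B − K_A)/(3263 − 2851) = 10737.2/412 = 26.1 km.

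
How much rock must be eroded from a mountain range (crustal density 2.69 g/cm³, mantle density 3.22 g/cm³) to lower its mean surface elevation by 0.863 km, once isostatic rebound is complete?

5.24 km

Net drop Δ = e − u = e − e ρ_c/ρ_m = e (ρ_m − ρ_c)/ρ_m.
e = Δ ρ_m/(ρ_m − ρ_c) = 0.863 km × 3.22/0.53 = 5.24 km.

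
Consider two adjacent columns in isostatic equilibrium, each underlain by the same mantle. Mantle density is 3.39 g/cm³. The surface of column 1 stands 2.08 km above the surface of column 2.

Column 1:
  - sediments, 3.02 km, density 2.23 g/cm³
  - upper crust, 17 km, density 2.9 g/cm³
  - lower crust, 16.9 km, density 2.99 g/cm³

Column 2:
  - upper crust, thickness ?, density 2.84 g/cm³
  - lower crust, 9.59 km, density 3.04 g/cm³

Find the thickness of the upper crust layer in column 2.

14.9 km

Take the compensation level at the base of the deeper column (depth z_c below the surface of column 1) and equate Σ ρ_i t_i down to z_c; mantle fills any gap and the z_c terms cancel.
Column 1: 3.02×2.23 + 17×2.9 + 16.9×2.99 + (z_c − 36.92)×3.39
Column 2: 2.08×0 + x×2.84 + 9.59×3.04 + (z_c − 2.08 − 9.59 − x)×3.39
The z_c×3.39 term appears on both sides and cancels. Collect the known terms of each column as K = Σ(ρt)_known − 3.39 × (depth of known layers): K_1 = 106.5656 − 3.39×36.92 = −18.5932; K_2 = 29.1536 − 3.39×(2.08 + 9.59) = −10.4077.
Balance: K_1 = K_2 − x×(3.39 − 2.84), so x = (K_2 − K_1)/(3.39 − 2.84) = 8.1855/0.55 = 14.9 km.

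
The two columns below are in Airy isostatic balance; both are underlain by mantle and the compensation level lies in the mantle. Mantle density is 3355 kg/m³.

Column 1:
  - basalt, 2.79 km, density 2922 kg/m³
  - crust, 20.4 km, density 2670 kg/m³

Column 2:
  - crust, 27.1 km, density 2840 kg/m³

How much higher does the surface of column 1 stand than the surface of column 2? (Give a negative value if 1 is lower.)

0.365 km

For any compensation level in the mantle, the mantle terms cancel and isostasy reduces to e = (Σt_1 − Σt_2) − (Σ(ρt)_1 − Σ(ρt)_2) / ρ_m.
Σt_1 = 23.19 km; Σt_2 = 27.1 km; Σ(ρt)_1 = 62620.38; Σ(ρt)_2 = 76964 (in km·kg/m³).
e = (23.19 − 27.1) − (62620.38 − 76964) / 3355 = 0.365 km.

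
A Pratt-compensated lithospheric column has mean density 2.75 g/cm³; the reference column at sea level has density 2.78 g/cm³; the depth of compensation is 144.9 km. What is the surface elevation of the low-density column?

1.58 km

ρ_ref D = ρ (D + h) → h = D (ρ_ref − ρ)/ρ.
h = 144.9 km × (2.78 − 2.75)/2.75 = 1.58 km.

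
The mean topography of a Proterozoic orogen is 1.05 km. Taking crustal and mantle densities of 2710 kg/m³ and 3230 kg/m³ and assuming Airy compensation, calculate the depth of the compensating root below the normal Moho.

5.47 km

Balancing pressure at the compensation depth: the weight of the topography is balanced by the buoyancy of the root, ρ_c h = (ρ_m − ρ_c) r.
r = h · ρ_c / (ρ_m − ρ_c) = 1.05 km × 2710 / (3230 − 2710) = 5.47 km.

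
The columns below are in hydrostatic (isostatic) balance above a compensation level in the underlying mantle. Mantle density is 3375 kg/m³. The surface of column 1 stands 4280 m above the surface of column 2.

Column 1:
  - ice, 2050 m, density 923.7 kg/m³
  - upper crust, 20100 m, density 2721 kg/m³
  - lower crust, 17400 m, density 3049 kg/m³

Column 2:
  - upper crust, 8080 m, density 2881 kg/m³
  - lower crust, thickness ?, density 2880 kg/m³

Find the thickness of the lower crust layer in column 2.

Take the compensation level at the base of the deeper column (depth z_c below the surface of column 1) and equate Σ ρ_i t_i down to z_c; mantle fills any gap and the z_c terms cancel.
Column 1: 2050×923.7 + 20100×2721 + 17400×3049 + (z_c − 39550)×3375
Column 2: 4280×0 + 8080×2881 + x×2880 + (z_c − 4280 − 8080 − x)×3375
The z_c×3375 term appears on both sides and cancels. Collect the known terms of each column as K = Σ(ρt)_known − 3375 × (depth of known layers): K_1 = 109638285 − 3375×39550 = −23842965; K_2 = 23278480 − 3375×(4280 + 8080) = −18436520.
Balance: K_1 = K_2 − x×(3375 − 2880), so x = (K_2 − K_1)/(3375 − 2880) = 5406440/495 = 10900 m.

10900 m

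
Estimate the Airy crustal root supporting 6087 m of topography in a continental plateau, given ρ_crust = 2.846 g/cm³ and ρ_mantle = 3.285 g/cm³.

39500 m

Equating mass per unit area of the two columns: the weight of the topography is balanced by the buoyancy of the root, ρ_c h = (ρ_m − ρ_c) r.
r = h · ρ_c / (ρ_m − ρ_c) = 6087 m × 2.846 / (3.285 − 2.846) = 39500 m.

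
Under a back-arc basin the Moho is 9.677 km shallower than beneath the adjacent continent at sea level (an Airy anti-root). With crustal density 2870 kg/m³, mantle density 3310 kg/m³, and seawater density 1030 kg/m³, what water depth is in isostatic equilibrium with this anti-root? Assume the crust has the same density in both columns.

2.31 km

Replacing a thickness d of crust by seawater at the top must be balanced by replacing crust with mantle at the base: d (ρ_c − ρ_w) = a (ρ_m − ρ_c).
d = a (ρ_m − ρ_c)/(ρ_c − ρ_w) = 9.677 km × 440/1840 = 2.31 km.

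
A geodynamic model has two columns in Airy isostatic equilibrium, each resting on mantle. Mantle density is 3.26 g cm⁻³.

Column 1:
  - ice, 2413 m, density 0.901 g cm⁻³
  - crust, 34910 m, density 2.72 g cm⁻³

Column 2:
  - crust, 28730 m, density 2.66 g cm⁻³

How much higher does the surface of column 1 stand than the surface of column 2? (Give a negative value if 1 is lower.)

For any compensation level in the mantle, the mantle terms cancel and isostasy reduces to e = (Σt_1 − Σt_2) − (Σ(ρt)_1 − Σ(ρt)_2) / ρ_m.
Σt_1 = 37323 m; Σt_2 = 28730 m; Σ(ρt)_1 = 97129.313; Σ(ρt)_2 = 76421.8 (in m·g cm⁻³).
e = (37323 − 28730) − (97129.313 − 76421.8) / 3.26 = 2240 m.

2240 m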